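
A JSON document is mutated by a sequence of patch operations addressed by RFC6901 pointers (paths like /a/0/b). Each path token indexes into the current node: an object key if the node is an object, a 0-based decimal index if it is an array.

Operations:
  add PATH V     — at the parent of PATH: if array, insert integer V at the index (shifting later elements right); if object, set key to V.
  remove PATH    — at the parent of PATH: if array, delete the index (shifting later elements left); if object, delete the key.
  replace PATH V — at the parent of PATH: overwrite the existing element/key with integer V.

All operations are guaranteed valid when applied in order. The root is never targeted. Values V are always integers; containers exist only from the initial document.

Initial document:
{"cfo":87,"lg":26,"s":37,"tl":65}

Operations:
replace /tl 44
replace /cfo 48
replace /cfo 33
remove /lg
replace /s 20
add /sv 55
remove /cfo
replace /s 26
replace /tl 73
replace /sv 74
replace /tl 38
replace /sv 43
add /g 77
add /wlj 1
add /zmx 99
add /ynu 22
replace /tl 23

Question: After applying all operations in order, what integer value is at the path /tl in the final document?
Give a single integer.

After op 1 (replace /tl 44): {"cfo":87,"lg":26,"s":37,"tl":44}
After op 2 (replace /cfo 48): {"cfo":48,"lg":26,"s":37,"tl":44}
After op 3 (replace /cfo 33): {"cfo":33,"lg":26,"s":37,"tl":44}
After op 4 (remove /lg): {"cfo":33,"s":37,"tl":44}
After op 5 (replace /s 20): {"cfo":33,"s":20,"tl":44}
After op 6 (add /sv 55): {"cfo":33,"s":20,"sv":55,"tl":44}
After op 7 (remove /cfo): {"s":20,"sv":55,"tl":44}
After op 8 (replace /s 26): {"s":26,"sv":55,"tl":44}
After op 9 (replace /tl 73): {"s":26,"sv":55,"tl":73}
After op 10 (replace /sv 74): {"s":26,"sv":74,"tl":73}
After op 11 (replace /tl 38): {"s":26,"sv":74,"tl":38}
After op 12 (replace /sv 43): {"s":26,"sv":43,"tl":38}
After op 13 (add /g 77): {"g":77,"s":26,"sv":43,"tl":38}
After op 14 (add /wlj 1): {"g":77,"s":26,"sv":43,"tl":38,"wlj":1}
After op 15 (add /zmx 99): {"g":77,"s":26,"sv":43,"tl":38,"wlj":1,"zmx":99}
After op 16 (add /ynu 22): {"g":77,"s":26,"sv":43,"tl":38,"wlj":1,"ynu":22,"zmx":99}
After op 17 (replace /tl 23): {"g":77,"s":26,"sv":43,"tl":23,"wlj":1,"ynu":22,"zmx":99}
Value at /tl: 23

Answer: 23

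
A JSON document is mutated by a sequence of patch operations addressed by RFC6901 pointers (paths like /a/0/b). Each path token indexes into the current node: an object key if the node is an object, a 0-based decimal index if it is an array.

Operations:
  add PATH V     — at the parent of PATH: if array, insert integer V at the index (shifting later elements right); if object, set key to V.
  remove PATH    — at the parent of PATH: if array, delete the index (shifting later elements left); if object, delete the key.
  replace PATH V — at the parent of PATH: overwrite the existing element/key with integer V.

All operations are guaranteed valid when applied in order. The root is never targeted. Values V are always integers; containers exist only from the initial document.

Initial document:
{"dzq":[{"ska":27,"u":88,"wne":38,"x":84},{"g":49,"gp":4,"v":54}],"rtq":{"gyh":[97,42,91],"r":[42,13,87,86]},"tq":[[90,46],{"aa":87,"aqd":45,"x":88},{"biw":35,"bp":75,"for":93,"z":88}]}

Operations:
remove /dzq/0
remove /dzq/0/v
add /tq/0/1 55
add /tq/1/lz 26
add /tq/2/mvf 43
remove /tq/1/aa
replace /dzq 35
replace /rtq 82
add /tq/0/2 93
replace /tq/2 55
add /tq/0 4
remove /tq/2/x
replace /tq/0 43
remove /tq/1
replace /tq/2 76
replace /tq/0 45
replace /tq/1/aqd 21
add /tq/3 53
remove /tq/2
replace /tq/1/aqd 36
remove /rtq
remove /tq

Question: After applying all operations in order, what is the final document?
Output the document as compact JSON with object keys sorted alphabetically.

After op 1 (remove /dzq/0): {"dzq":[{"g":49,"gp":4,"v":54}],"rtq":{"gyh":[97,42,91],"r":[42,13,87,86]},"tq":[[90,46],{"aa":87,"aqd":45,"x":88},{"biw":35,"bp":75,"for":93,"z":88}]}
After op 2 (remove /dzq/0/v): {"dzq":[{"g":49,"gp":4}],"rtq":{"gyh":[97,42,91],"r":[42,13,87,86]},"tq":[[90,46],{"aa":87,"aqd":45,"x":88},{"biw":35,"bp":75,"for":93,"z":88}]}
After op 3 (add /tq/0/1 55): {"dzq":[{"g":49,"gp":4}],"rtq":{"gyh":[97,42,91],"r":[42,13,87,86]},"tq":[[90,55,46],{"aa":87,"aqd":45,"x":88},{"biw":35,"bp":75,"for":93,"z":88}]}
After op 4 (add /tq/1/lz 26): {"dzq":[{"g":49,"gp":4}],"rtq":{"gyh":[97,42,91],"r":[42,13,87,86]},"tq":[[90,55,46],{"aa":87,"aqd":45,"lz":26,"x":88},{"biw":35,"bp":75,"for":93,"z":88}]}
After op 5 (add /tq/2/mvf 43): {"dzq":[{"g":49,"gp":4}],"rtq":{"gyh":[97,42,91],"r":[42,13,87,86]},"tq":[[90,55,46],{"aa":87,"aqd":45,"lz":26,"x":88},{"biw":35,"bp":75,"for":93,"mvf":43,"z":88}]}
After op 6 (remove /tq/1/aa): {"dzq":[{"g":49,"gp":4}],"rtq":{"gyh":[97,42,91],"r":[42,13,87,86]},"tq":[[90,55,46],{"aqd":45,"lz":26,"x":88},{"biw":35,"bp":75,"for":93,"mvf":43,"z":88}]}
After op 7 (replace /dzq 35): {"dzq":35,"rtq":{"gyh":[97,42,91],"r":[42,13,87,86]},"tq":[[90,55,46],{"aqd":45,"lz":26,"x":88},{"biw":35,"bp":75,"for":93,"mvf":43,"z":88}]}
After op 8 (replace /rtq 82): {"dzq":35,"rtq":82,"tq":[[90,55,46],{"aqd":45,"lz":26,"x":88},{"biw":35,"bp":75,"for":93,"mvf":43,"z":88}]}
After op 9 (add /tq/0/2 93): {"dzq":35,"rtq":82,"tq":[[90,55,93,46],{"aqd":45,"lz":26,"x":88},{"biw":35,"bp":75,"for":93,"mvf":43,"z":88}]}
After op 10 (replace /tq/2 55): {"dzq":35,"rtq":82,"tq":[[90,55,93,46],{"aqd":45,"lz":26,"x":88},55]}
After op 11 (add /tq/0 4): {"dzq":35,"rtq":82,"tq":[4,[90,55,93,46],{"aqd":45,"lz":26,"x":88},55]}
After op 12 (remove /tq/2/x): {"dzq":35,"rtq":82,"tq":[4,[90,55,93,46],{"aqd":45,"lz":26},55]}
After op 13 (replace /tq/0 43): {"dzq":35,"rtq":82,"tq":[43,[90,55,93,46],{"aqd":45,"lz":26},55]}
After op 14 (remove /tq/1): {"dzq":35,"rtq":82,"tq":[43,{"aqd":45,"lz":26},55]}
After op 15 (replace /tq/2 76): {"dzq":35,"rtq":82,"tq":[43,{"aqd":45,"lz":26},76]}
After op 16 (replace /tq/0 45): {"dzq":35,"rtq":82,"tq":[45,{"aqd":45,"lz":26},76]}
After op 17 (replace /tq/1/aqd 21): {"dzq":35,"rtq":82,"tq":[45,{"aqd":21,"lz":26},76]}
After op 18 (add /tq/3 53): {"dzq":35,"rtq":82,"tq":[45,{"aqd":21,"lz":26},76,53]}
After op 19 (remove /tq/2): {"dzq":35,"rtq":82,"tq":[45,{"aqd":21,"lz":26},53]}
After op 20 (replace /tq/1/aqd 36): {"dzq":35,"rtq":82,"tq":[45,{"aqd":36,"lz":26},53]}
After op 21 (remove /rtq): {"dzq":35,"tq":[45,{"aqd":36,"lz":26},53]}
After op 22 (remove /tq): {"dzq":35}

Answer: {"dzq":35}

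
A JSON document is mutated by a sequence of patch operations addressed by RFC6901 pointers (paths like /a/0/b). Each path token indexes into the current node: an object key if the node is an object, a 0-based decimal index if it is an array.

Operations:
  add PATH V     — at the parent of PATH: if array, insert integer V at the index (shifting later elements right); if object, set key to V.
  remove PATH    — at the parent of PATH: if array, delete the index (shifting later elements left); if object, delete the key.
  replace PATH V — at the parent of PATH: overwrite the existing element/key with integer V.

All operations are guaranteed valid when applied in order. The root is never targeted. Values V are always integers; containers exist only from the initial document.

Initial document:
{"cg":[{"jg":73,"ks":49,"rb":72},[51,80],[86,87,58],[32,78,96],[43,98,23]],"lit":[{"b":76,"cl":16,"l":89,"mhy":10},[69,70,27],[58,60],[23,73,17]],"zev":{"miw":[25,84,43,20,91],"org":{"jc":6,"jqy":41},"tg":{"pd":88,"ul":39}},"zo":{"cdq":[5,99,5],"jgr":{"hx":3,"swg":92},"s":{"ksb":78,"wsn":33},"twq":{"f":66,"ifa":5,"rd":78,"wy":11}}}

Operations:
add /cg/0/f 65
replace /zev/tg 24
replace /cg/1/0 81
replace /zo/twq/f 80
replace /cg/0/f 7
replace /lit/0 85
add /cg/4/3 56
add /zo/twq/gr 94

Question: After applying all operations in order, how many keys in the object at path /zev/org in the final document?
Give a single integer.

Answer: 2

Derivation:
After op 1 (add /cg/0/f 65): {"cg":[{"f":65,"jg":73,"ks":49,"rb":72},[51,80],[86,87,58],[32,78,96],[43,98,23]],"lit":[{"b":76,"cl":16,"l":89,"mhy":10},[69,70,27],[58,60],[23,73,17]],"zev":{"miw":[25,84,43,20,91],"org":{"jc":6,"jqy":41},"tg":{"pd":88,"ul":39}},"zo":{"cdq":[5,99,5],"jgr":{"hx":3,"swg":92},"s":{"ksb":78,"wsn":33},"twq":{"f":66,"ifa":5,"rd":78,"wy":11}}}
After op 2 (replace /zev/tg 24): {"cg":[{"f":65,"jg":73,"ks":49,"rb":72},[51,80],[86,87,58],[32,78,96],[43,98,23]],"lit":[{"b":76,"cl":16,"l":89,"mhy":10},[69,70,27],[58,60],[23,73,17]],"zev":{"miw":[25,84,43,20,91],"org":{"jc":6,"jqy":41},"tg":24},"zo":{"cdq":[5,99,5],"jgr":{"hx":3,"swg":92},"s":{"ksb":78,"wsn":33},"twq":{"f":66,"ifa":5,"rd":78,"wy":11}}}
After op 3 (replace /cg/1/0 81): {"cg":[{"f":65,"jg":73,"ks":49,"rb":72},[81,80],[86,87,58],[32,78,96],[43,98,23]],"lit":[{"b":76,"cl":16,"l":89,"mhy":10},[69,70,27],[58,60],[23,73,17]],"zev":{"miw":[25,84,43,20,91],"org":{"jc":6,"jqy":41},"tg":24},"zo":{"cdq":[5,99,5],"jgr":{"hx":3,"swg":92},"s":{"ksb":78,"wsn":33},"twq":{"f":66,"ifa":5,"rd":78,"wy":11}}}
After op 4 (replace /zo/twq/f 80): {"cg":[{"f":65,"jg":73,"ks":49,"rb":72},[81,80],[86,87,58],[32,78,96],[43,98,23]],"lit":[{"b":76,"cl":16,"l":89,"mhy":10},[69,70,27],[58,60],[23,73,17]],"zev":{"miw":[25,84,43,20,91],"org":{"jc":6,"jqy":41},"tg":24},"zo":{"cdq":[5,99,5],"jgr":{"hx":3,"swg":92},"s":{"ksb":78,"wsn":33},"twq":{"f":80,"ifa":5,"rd":78,"wy":11}}}
After op 5 (replace /cg/0/f 7): {"cg":[{"f":7,"jg":73,"ks":49,"rb":72},[81,80],[86,87,58],[32,78,96],[43,98,23]],"lit":[{"b":76,"cl":16,"l":89,"mhy":10},[69,70,27],[58,60],[23,73,17]],"zev":{"miw":[25,84,43,20,91],"org":{"jc":6,"jqy":41},"tg":24},"zo":{"cdq":[5,99,5],"jgr":{"hx":3,"swg":92},"s":{"ksb":78,"wsn":33},"twq":{"f":80,"ifa":5,"rd":78,"wy":11}}}
After op 6 (replace /lit/0 85): {"cg":[{"f":7,"jg":73,"ks":49,"rb":72},[81,80],[86,87,58],[32,78,96],[43,98,23]],"lit":[85,[69,70,27],[58,60],[23,73,17]],"zev":{"miw":[25,84,43,20,91],"org":{"jc":6,"jqy":41},"tg":24},"zo":{"cdq":[5,99,5],"jgr":{"hx":3,"swg":92},"s":{"ksb":78,"wsn":33},"twq":{"f":80,"ifa":5,"rd":78,"wy":11}}}
After op 7 (add /cg/4/3 56): {"cg":[{"f":7,"jg":73,"ks":49,"rb":72},[81,80],[86,87,58],[32,78,96],[43,98,23,56]],"lit":[85,[69,70,27],[58,60],[23,73,17]],"zev":{"miw":[25,84,43,20,91],"org":{"jc":6,"jqy":41},"tg":24},"zo":{"cdq":[5,99,5],"jgr":{"hx":3,"swg":92},"s":{"ksb":78,"wsn":33},"twq":{"f":80,"ifa":5,"rd":78,"wy":11}}}
After op 8 (add /zo/twq/gr 94): {"cg":[{"f":7,"jg":73,"ks":49,"rb":72},[81,80],[86,87,58],[32,78,96],[43,98,23,56]],"lit":[85,[69,70,27],[58,60],[23,73,17]],"zev":{"miw":[25,84,43,20,91],"org":{"jc":6,"jqy":41},"tg":24},"zo":{"cdq":[5,99,5],"jgr":{"hx":3,"swg":92},"s":{"ksb":78,"wsn":33},"twq":{"f":80,"gr":94,"ifa":5,"rd":78,"wy":11}}}
Size at path /zev/org: 2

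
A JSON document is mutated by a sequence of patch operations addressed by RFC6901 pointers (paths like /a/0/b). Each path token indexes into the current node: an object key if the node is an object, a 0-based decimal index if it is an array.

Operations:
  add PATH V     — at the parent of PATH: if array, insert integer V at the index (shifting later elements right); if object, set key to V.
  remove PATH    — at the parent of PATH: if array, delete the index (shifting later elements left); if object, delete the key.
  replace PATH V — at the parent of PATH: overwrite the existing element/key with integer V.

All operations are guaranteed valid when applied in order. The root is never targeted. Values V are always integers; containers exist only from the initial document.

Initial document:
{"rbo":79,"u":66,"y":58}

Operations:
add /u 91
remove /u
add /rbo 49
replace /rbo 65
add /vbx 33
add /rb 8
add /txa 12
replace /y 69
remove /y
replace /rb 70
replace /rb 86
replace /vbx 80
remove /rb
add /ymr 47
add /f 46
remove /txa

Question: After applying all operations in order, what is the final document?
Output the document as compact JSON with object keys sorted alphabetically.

Answer: {"f":46,"rbo":65,"vbx":80,"ymr":47}

Derivation:
After op 1 (add /u 91): {"rbo":79,"u":91,"y":58}
After op 2 (remove /u): {"rbo":79,"y":58}
After op 3 (add /rbo 49): {"rbo":49,"y":58}
After op 4 (replace /rbo 65): {"rbo":65,"y":58}
After op 5 (add /vbx 33): {"rbo":65,"vbx":33,"y":58}
After op 6 (add /rb 8): {"rb":8,"rbo":65,"vbx":33,"y":58}
After op 7 (add /txa 12): {"rb":8,"rbo":65,"txa":12,"vbx":33,"y":58}
After op 8 (replace /y 69): {"rb":8,"rbo":65,"txa":12,"vbx":33,"y":69}
After op 9 (remove /y): {"rb":8,"rbo":65,"txa":12,"vbx":33}
After op 10 (replace /rb 70): {"rb":70,"rbo":65,"txa":12,"vbx":33}
After op 11 (replace /rb 86): {"rb":86,"rbo":65,"txa":12,"vbx":33}
After op 12 (replace /vbx 80): {"rb":86,"rbo":65,"txa":12,"vbx":80}
After op 13 (remove /rb): {"rbo":65,"txa":12,"vbx":80}
After op 14 (add /ymr 47): {"rbo":65,"txa":12,"vbx":80,"ymr":47}
After op 15 (add /f 46): {"f":46,"rbo":65,"txa":12,"vbx":80,"ymr":47}
After op 16 (remove /txa): {"f":46,"rbo":65,"vbx":80,"ymr":47}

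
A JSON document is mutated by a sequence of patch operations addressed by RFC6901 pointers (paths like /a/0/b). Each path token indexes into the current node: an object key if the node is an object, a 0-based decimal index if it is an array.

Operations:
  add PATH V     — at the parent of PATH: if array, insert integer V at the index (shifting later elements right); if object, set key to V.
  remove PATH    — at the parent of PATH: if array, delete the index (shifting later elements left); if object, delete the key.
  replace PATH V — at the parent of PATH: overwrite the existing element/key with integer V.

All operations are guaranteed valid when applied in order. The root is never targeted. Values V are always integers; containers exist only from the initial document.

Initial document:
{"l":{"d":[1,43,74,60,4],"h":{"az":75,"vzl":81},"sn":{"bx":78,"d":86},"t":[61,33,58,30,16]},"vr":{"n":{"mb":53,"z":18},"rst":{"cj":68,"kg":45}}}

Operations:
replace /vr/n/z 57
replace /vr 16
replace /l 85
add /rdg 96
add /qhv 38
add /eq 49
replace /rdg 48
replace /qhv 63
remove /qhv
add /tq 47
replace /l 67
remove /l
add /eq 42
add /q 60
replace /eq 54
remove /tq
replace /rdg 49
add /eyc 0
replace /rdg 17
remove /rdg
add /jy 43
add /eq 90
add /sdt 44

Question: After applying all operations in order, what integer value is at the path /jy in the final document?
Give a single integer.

Answer: 43

Derivation:
After op 1 (replace /vr/n/z 57): {"l":{"d":[1,43,74,60,4],"h":{"az":75,"vzl":81},"sn":{"bx":78,"d":86},"t":[61,33,58,30,16]},"vr":{"n":{"mb":53,"z":57},"rst":{"cj":68,"kg":45}}}
After op 2 (replace /vr 16): {"l":{"d":[1,43,74,60,4],"h":{"az":75,"vzl":81},"sn":{"bx":78,"d":86},"t":[61,33,58,30,16]},"vr":16}
After op 3 (replace /l 85): {"l":85,"vr":16}
After op 4 (add /rdg 96): {"l":85,"rdg":96,"vr":16}
After op 5 (add /qhv 38): {"l":85,"qhv":38,"rdg":96,"vr":16}
After op 6 (add /eq 49): {"eq":49,"l":85,"qhv":38,"rdg":96,"vr":16}
After op 7 (replace /rdg 48): {"eq":49,"l":85,"qhv":38,"rdg":48,"vr":16}
After op 8 (replace /qhv 63): {"eq":49,"l":85,"qhv":63,"rdg":48,"vr":16}
After op 9 (remove /qhv): {"eq":49,"l":85,"rdg":48,"vr":16}
After op 10 (add /tq 47): {"eq":49,"l":85,"rdg":48,"tq":47,"vr":16}
After op 11 (replace /l 67): {"eq":49,"l":67,"rdg":48,"tq":47,"vr":16}
After op 12 (remove /l): {"eq":49,"rdg":48,"tq":47,"vr":16}
After op 13 (add /eq 42): {"eq":42,"rdg":48,"tq":47,"vr":16}
After op 14 (add /q 60): {"eq":42,"q":60,"rdg":48,"tq":47,"vr":16}
After op 15 (replace /eq 54): {"eq":54,"q":60,"rdg":48,"tq":47,"vr":16}
After op 16 (remove /tq): {"eq":54,"q":60,"rdg":48,"vr":16}
After op 17 (replace /rdg 49): {"eq":54,"q":60,"rdg":49,"vr":16}
After op 18 (add /eyc 0): {"eq":54,"eyc":0,"q":60,"rdg":49,"vr":16}
After op 19 (replace /rdg 17): {"eq":54,"eyc":0,"q":60,"rdg":17,"vr":16}
After op 20 (remove /rdg): {"eq":54,"eyc":0,"q":60,"vr":16}
After op 21 (add /jy 43): {"eq":54,"eyc":0,"jy":43,"q":60,"vr":16}
After op 22 (add /eq 90): {"eq":90,"eyc":0,"jy":43,"q":60,"vr":16}
After op 23 (add /sdt 44): {"eq":90,"eyc":0,"jy":43,"q":60,"sdt":44,"vr":16}
Value at /jy: 43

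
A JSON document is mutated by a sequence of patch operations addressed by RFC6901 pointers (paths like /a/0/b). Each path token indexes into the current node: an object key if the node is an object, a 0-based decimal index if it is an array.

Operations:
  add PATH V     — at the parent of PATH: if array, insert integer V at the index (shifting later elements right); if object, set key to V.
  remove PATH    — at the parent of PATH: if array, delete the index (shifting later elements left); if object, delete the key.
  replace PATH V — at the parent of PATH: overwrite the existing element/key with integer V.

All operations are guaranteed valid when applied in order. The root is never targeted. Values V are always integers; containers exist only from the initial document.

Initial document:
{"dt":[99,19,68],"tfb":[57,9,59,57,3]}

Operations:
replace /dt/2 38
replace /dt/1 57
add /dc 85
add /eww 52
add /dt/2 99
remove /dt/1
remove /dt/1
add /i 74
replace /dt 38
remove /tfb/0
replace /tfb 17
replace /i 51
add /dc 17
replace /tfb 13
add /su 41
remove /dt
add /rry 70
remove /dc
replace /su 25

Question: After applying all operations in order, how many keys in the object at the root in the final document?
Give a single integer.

Answer: 5

Derivation:
After op 1 (replace /dt/2 38): {"dt":[99,19,38],"tfb":[57,9,59,57,3]}
After op 2 (replace /dt/1 57): {"dt":[99,57,38],"tfb":[57,9,59,57,3]}
After op 3 (add /dc 85): {"dc":85,"dt":[99,57,38],"tfb":[57,9,59,57,3]}
After op 4 (add /eww 52): {"dc":85,"dt":[99,57,38],"eww":52,"tfb":[57,9,59,57,3]}
After op 5 (add /dt/2 99): {"dc":85,"dt":[99,57,99,38],"eww":52,"tfb":[57,9,59,57,3]}
After op 6 (remove /dt/1): {"dc":85,"dt":[99,99,38],"eww":52,"tfb":[57,9,59,57,3]}
After op 7 (remove /dt/1): {"dc":85,"dt":[99,38],"eww":52,"tfb":[57,9,59,57,3]}
After op 8 (add /i 74): {"dc":85,"dt":[99,38],"eww":52,"i":74,"tfb":[57,9,59,57,3]}
After op 9 (replace /dt 38): {"dc":85,"dt":38,"eww":52,"i":74,"tfb":[57,9,59,57,3]}
After op 10 (remove /tfb/0): {"dc":85,"dt":38,"eww":52,"i":74,"tfb":[9,59,57,3]}
After op 11 (replace /tfb 17): {"dc":85,"dt":38,"eww":52,"i":74,"tfb":17}
After op 12 (replace /i 51): {"dc":85,"dt":38,"eww":52,"i":51,"tfb":17}
After op 13 (add /dc 17): {"dc":17,"dt":38,"eww":52,"i":51,"tfb":17}
After op 14 (replace /tfb 13): {"dc":17,"dt":38,"eww":52,"i":51,"tfb":13}
After op 15 (add /su 41): {"dc":17,"dt":38,"eww":52,"i":51,"su":41,"tfb":13}
After op 16 (remove /dt): {"dc":17,"eww":52,"i":51,"su":41,"tfb":13}
After op 17 (add /rry 70): {"dc":17,"eww":52,"i":51,"rry":70,"su":41,"tfb":13}
After op 18 (remove /dc): {"eww":52,"i":51,"rry":70,"su":41,"tfb":13}
After op 19 (replace /su 25): {"eww":52,"i":51,"rry":70,"su":25,"tfb":13}
Size at the root: 5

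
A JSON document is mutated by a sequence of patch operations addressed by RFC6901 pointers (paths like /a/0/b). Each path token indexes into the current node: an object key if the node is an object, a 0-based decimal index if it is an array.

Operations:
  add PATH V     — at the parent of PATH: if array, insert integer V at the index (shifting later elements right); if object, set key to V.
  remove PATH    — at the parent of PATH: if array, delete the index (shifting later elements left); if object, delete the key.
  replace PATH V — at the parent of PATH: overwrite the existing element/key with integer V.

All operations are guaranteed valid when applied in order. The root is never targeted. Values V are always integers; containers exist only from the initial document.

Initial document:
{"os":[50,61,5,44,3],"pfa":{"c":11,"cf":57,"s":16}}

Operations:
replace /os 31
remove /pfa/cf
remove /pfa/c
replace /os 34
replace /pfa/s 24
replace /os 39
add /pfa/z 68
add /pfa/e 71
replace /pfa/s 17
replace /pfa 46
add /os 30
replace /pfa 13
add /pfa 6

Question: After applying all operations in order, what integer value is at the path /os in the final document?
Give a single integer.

After op 1 (replace /os 31): {"os":31,"pfa":{"c":11,"cf":57,"s":16}}
After op 2 (remove /pfa/cf): {"os":31,"pfa":{"c":11,"s":16}}
After op 3 (remove /pfa/c): {"os":31,"pfa":{"s":16}}
After op 4 (replace /os 34): {"os":34,"pfa":{"s":16}}
After op 5 (replace /pfa/s 24): {"os":34,"pfa":{"s":24}}
After op 6 (replace /os 39): {"os":39,"pfa":{"s":24}}
After op 7 (add /pfa/z 68): {"os":39,"pfa":{"s":24,"z":68}}
After op 8 (add /pfa/e 71): {"os":39,"pfa":{"e":71,"s":24,"z":68}}
After op 9 (replace /pfa/s 17): {"os":39,"pfa":{"e":71,"s":17,"z":68}}
After op 10 (replace /pfa 46): {"os":39,"pfa":46}
After op 11 (add /os 30): {"os":30,"pfa":46}
After op 12 (replace /pfa 13): {"os":30,"pfa":13}
After op 13 (add /pfa 6): {"os":30,"pfa":6}
Value at /os: 30

Answer: 30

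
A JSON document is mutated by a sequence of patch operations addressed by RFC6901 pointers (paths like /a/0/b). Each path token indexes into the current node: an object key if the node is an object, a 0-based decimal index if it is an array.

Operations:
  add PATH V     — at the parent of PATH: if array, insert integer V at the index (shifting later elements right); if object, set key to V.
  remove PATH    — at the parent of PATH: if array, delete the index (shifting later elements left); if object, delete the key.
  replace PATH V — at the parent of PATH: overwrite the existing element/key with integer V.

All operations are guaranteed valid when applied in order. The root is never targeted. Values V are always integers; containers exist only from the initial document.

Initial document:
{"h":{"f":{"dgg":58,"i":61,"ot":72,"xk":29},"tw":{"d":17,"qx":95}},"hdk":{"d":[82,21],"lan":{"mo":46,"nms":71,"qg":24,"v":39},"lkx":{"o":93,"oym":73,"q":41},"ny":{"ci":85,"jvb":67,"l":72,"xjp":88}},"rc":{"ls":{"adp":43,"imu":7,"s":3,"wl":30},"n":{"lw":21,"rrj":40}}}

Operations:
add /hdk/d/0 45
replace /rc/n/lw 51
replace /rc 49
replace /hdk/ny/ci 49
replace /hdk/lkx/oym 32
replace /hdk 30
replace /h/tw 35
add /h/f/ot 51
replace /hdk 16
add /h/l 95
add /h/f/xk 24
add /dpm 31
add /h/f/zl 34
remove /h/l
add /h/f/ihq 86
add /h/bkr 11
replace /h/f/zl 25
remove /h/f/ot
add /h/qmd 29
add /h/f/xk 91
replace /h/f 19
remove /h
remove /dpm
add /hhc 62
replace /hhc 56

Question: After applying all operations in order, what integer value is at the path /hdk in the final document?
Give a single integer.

After op 1 (add /hdk/d/0 45): {"h":{"f":{"dgg":58,"i":61,"ot":72,"xk":29},"tw":{"d":17,"qx":95}},"hdk":{"d":[45,82,21],"lan":{"mo":46,"nms":71,"qg":24,"v":39},"lkx":{"o":93,"oym":73,"q":41},"ny":{"ci":85,"jvb":67,"l":72,"xjp":88}},"rc":{"ls":{"adp":43,"imu":7,"s":3,"wl":30},"n":{"lw":21,"rrj":40}}}
After op 2 (replace /rc/n/lw 51): {"h":{"f":{"dgg":58,"i":61,"ot":72,"xk":29},"tw":{"d":17,"qx":95}},"hdk":{"d":[45,82,21],"lan":{"mo":46,"nms":71,"qg":24,"v":39},"lkx":{"o":93,"oym":73,"q":41},"ny":{"ci":85,"jvb":67,"l":72,"xjp":88}},"rc":{"ls":{"adp":43,"imu":7,"s":3,"wl":30},"n":{"lw":51,"rrj":40}}}
After op 3 (replace /rc 49): {"h":{"f":{"dgg":58,"i":61,"ot":72,"xk":29},"tw":{"d":17,"qx":95}},"hdk":{"d":[45,82,21],"lan":{"mo":46,"nms":71,"qg":24,"v":39},"lkx":{"o":93,"oym":73,"q":41},"ny":{"ci":85,"jvb":67,"l":72,"xjp":88}},"rc":49}
After op 4 (replace /hdk/ny/ci 49): {"h":{"f":{"dgg":58,"i":61,"ot":72,"xk":29},"tw":{"d":17,"qx":95}},"hdk":{"d":[45,82,21],"lan":{"mo":46,"nms":71,"qg":24,"v":39},"lkx":{"o":93,"oym":73,"q":41},"ny":{"ci":49,"jvb":67,"l":72,"xjp":88}},"rc":49}
After op 5 (replace /hdk/lkx/oym 32): {"h":{"f":{"dgg":58,"i":61,"ot":72,"xk":29},"tw":{"d":17,"qx":95}},"hdk":{"d":[45,82,21],"lan":{"mo":46,"nms":71,"qg":24,"v":39},"lkx":{"o":93,"oym":32,"q":41},"ny":{"ci":49,"jvb":67,"l":72,"xjp":88}},"rc":49}
After op 6 (replace /hdk 30): {"h":{"f":{"dgg":58,"i":61,"ot":72,"xk":29},"tw":{"d":17,"qx":95}},"hdk":30,"rc":49}
After op 7 (replace /h/tw 35): {"h":{"f":{"dgg":58,"i":61,"ot":72,"xk":29},"tw":35},"hdk":30,"rc":49}
After op 8 (add /h/f/ot 51): {"h":{"f":{"dgg":58,"i":61,"ot":51,"xk":29},"tw":35},"hdk":30,"rc":49}
After op 9 (replace /hdk 16): {"h":{"f":{"dgg":58,"i":61,"ot":51,"xk":29},"tw":35},"hdk":16,"rc":49}
After op 10 (add /h/l 95): {"h":{"f":{"dgg":58,"i":61,"ot":51,"xk":29},"l":95,"tw":35},"hdk":16,"rc":49}
After op 11 (add /h/f/xk 24): {"h":{"f":{"dgg":58,"i":61,"ot":51,"xk":24},"l":95,"tw":35},"hdk":16,"rc":49}
After op 12 (add /dpm 31): {"dpm":31,"h":{"f":{"dgg":58,"i":61,"ot":51,"xk":24},"l":95,"tw":35},"hdk":16,"rc":49}
After op 13 (add /h/f/zl 34): {"dpm":31,"h":{"f":{"dgg":58,"i":61,"ot":51,"xk":24,"zl":34},"l":95,"tw":35},"hdk":16,"rc":49}
After op 14 (remove /h/l): {"dpm":31,"h":{"f":{"dgg":58,"i":61,"ot":51,"xk":24,"zl":34},"tw":35},"hdk":16,"rc":49}
After op 15 (add /h/f/ihq 86): {"dpm":31,"h":{"f":{"dgg":58,"i":61,"ihq":86,"ot":51,"xk":24,"zl":34},"tw":35},"hdk":16,"rc":49}
After op 16 (add /h/bkr 11): {"dpm":31,"h":{"bkr":11,"f":{"dgg":58,"i":61,"ihq":86,"ot":51,"xk":24,"zl":34},"tw":35},"hdk":16,"rc":49}
After op 17 (replace /h/f/zl 25): {"dpm":31,"h":{"bkr":11,"f":{"dgg":58,"i":61,"ihq":86,"ot":51,"xk":24,"zl":25},"tw":35},"hdk":16,"rc":49}
After op 18 (remove /h/f/ot): {"dpm":31,"h":{"bkr":11,"f":{"dgg":58,"i":61,"ihq":86,"xk":24,"zl":25},"tw":35},"hdk":16,"rc":49}
After op 19 (add /h/qmd 29): {"dpm":31,"h":{"bkr":11,"f":{"dgg":58,"i":61,"ihq":86,"xk":24,"zl":25},"qmd":29,"tw":35},"hdk":16,"rc":49}
After op 20 (add /h/f/xk 91): {"dpm":31,"h":{"bkr":11,"f":{"dgg":58,"i":61,"ihq":86,"xk":91,"zl":25},"qmd":29,"tw":35},"hdk":16,"rc":49}
After op 21 (replace /h/f 19): {"dpm":31,"h":{"bkr":11,"f":19,"qmd":29,"tw":35},"hdk":16,"rc":49}
After op 22 (remove /h): {"dpm":31,"hdk":16,"rc":49}
After op 23 (remove /dpm): {"hdk":16,"rc":49}
After op 24 (add /hhc 62): {"hdk":16,"hhc":62,"rc":49}
After op 25 (replace /hhc 56): {"hdk":16,"hhc":56,"rc":49}
Value at /hdk: 16

Answer: 16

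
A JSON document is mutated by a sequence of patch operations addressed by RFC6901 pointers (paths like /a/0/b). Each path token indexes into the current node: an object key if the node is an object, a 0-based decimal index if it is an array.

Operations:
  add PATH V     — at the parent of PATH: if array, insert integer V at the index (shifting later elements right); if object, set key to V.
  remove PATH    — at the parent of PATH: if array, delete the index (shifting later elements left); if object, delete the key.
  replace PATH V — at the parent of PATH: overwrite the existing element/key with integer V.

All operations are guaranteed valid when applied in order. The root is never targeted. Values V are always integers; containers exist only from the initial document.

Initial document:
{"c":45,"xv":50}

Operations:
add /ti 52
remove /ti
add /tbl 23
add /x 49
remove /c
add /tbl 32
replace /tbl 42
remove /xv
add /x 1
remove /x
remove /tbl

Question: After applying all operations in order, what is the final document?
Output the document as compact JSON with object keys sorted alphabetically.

After op 1 (add /ti 52): {"c":45,"ti":52,"xv":50}
After op 2 (remove /ti): {"c":45,"xv":50}
After op 3 (add /tbl 23): {"c":45,"tbl":23,"xv":50}
After op 4 (add /x 49): {"c":45,"tbl":23,"x":49,"xv":50}
After op 5 (remove /c): {"tbl":23,"x":49,"xv":50}
After op 6 (add /tbl 32): {"tbl":32,"x":49,"xv":50}
After op 7 (replace /tbl 42): {"tbl":42,"x":49,"xv":50}
After op 8 (remove /xv): {"tbl":42,"x":49}
After op 9 (add /x 1): {"tbl":42,"x":1}
After op 10 (remove /x): {"tbl":42}
After op 11 (remove /tbl): {}

Answer: {}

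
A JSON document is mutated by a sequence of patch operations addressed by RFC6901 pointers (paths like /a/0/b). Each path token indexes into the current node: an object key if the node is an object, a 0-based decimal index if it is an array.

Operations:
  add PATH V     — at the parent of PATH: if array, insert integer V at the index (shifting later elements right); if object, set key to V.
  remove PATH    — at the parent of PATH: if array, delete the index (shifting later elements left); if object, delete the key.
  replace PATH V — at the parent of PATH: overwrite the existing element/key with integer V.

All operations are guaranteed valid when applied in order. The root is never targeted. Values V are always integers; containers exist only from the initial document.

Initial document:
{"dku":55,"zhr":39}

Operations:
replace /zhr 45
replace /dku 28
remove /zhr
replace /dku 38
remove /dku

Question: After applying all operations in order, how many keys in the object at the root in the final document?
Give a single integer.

Answer: 0

Derivation:
After op 1 (replace /zhr 45): {"dku":55,"zhr":45}
After op 2 (replace /dku 28): {"dku":28,"zhr":45}
After op 3 (remove /zhr): {"dku":28}
After op 4 (replace /dku 38): {"dku":38}
After op 5 (remove /dku): {}
Size at the root: 0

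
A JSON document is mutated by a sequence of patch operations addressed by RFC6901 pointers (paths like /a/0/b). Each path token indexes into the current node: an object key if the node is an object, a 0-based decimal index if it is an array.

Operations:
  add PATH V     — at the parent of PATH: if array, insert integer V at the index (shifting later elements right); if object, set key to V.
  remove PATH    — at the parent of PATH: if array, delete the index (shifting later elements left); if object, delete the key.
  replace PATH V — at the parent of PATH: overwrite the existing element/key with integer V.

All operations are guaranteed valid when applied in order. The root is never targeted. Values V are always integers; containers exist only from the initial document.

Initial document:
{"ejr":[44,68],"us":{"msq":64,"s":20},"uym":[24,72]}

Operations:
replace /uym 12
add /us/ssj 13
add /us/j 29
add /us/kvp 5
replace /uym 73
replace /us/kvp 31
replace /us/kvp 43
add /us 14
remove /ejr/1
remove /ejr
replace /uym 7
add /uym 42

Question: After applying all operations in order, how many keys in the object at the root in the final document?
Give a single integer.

Answer: 2

Derivation:
After op 1 (replace /uym 12): {"ejr":[44,68],"us":{"msq":64,"s":20},"uym":12}
After op 2 (add /us/ssj 13): {"ejr":[44,68],"us":{"msq":64,"s":20,"ssj":13},"uym":12}
After op 3 (add /us/j 29): {"ejr":[44,68],"us":{"j":29,"msq":64,"s":20,"ssj":13},"uym":12}
After op 4 (add /us/kvp 5): {"ejr":[44,68],"us":{"j":29,"kvp":5,"msq":64,"s":20,"ssj":13},"uym":12}
After op 5 (replace /uym 73): {"ejr":[44,68],"us":{"j":29,"kvp":5,"msq":64,"s":20,"ssj":13},"uym":73}
After op 6 (replace /us/kvp 31): {"ejr":[44,68],"us":{"j":29,"kvp":31,"msq":64,"s":20,"ssj":13},"uym":73}
After op 7 (replace /us/kvp 43): {"ejr":[44,68],"us":{"j":29,"kvp":43,"msq":64,"s":20,"ssj":13},"uym":73}
After op 8 (add /us 14): {"ejr":[44,68],"us":14,"uym":73}
After op 9 (remove /ejr/1): {"ejr":[44],"us":14,"uym":73}
After op 10 (remove /ejr): {"us":14,"uym":73}
After op 11 (replace /uym 7): {"us":14,"uym":7}
After op 12 (add /uym 42): {"us":14,"uym":42}
Size at the root: 2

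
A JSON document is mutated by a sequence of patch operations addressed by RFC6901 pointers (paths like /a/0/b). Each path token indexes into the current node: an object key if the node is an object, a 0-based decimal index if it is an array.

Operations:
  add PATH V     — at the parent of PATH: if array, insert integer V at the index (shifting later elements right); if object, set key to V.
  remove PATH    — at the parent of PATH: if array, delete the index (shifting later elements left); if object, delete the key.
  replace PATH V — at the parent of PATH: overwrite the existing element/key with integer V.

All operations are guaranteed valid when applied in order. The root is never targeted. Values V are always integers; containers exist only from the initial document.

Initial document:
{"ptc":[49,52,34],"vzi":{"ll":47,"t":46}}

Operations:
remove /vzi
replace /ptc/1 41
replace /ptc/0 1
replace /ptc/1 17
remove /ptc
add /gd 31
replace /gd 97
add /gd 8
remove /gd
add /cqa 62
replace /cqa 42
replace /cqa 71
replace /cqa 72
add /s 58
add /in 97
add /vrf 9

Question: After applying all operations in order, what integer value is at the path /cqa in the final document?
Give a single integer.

Answer: 72

Derivation:
After op 1 (remove /vzi): {"ptc":[49,52,34]}
After op 2 (replace /ptc/1 41): {"ptc":[49,41,34]}
After op 3 (replace /ptc/0 1): {"ptc":[1,41,34]}
After op 4 (replace /ptc/1 17): {"ptc":[1,17,34]}
After op 5 (remove /ptc): {}
After op 6 (add /gd 31): {"gd":31}
After op 7 (replace /gd 97): {"gd":97}
After op 8 (add /gd 8): {"gd":8}
After op 9 (remove /gd): {}
After op 10 (add /cqa 62): {"cqa":62}
After op 11 (replace /cqa 42): {"cqa":42}
After op 12 (replace /cqa 71): {"cqa":71}
After op 13 (replace /cqa 72): {"cqa":72}
After op 14 (add /s 58): {"cqa":72,"s":58}
After op 15 (add /in 97): {"cqa":72,"in":97,"s":58}
After op 16 (add /vrf 9): {"cqa":72,"in":97,"s":58,"vrf":9}
Value at /cqa: 72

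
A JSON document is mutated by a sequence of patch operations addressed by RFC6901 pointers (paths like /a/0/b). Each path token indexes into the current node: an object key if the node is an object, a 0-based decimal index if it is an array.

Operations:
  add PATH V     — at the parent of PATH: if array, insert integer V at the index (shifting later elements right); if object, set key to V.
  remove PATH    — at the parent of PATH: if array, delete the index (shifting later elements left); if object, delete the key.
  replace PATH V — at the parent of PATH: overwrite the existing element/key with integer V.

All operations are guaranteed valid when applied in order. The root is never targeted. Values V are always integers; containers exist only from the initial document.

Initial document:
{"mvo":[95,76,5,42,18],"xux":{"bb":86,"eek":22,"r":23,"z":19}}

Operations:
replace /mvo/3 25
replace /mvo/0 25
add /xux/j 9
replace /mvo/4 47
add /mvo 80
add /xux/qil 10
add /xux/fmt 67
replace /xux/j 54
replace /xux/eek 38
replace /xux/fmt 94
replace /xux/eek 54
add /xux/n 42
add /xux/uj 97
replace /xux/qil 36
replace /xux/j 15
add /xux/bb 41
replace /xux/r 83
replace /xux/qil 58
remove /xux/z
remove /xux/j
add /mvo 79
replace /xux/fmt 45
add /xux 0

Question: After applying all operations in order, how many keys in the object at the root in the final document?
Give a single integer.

After op 1 (replace /mvo/3 25): {"mvo":[95,76,5,25,18],"xux":{"bb":86,"eek":22,"r":23,"z":19}}
After op 2 (replace /mvo/0 25): {"mvo":[25,76,5,25,18],"xux":{"bb":86,"eek":22,"r":23,"z":19}}
After op 3 (add /xux/j 9): {"mvo":[25,76,5,25,18],"xux":{"bb":86,"eek":22,"j":9,"r":23,"z":19}}
After op 4 (replace /mvo/4 47): {"mvo":[25,76,5,25,47],"xux":{"bb":86,"eek":22,"j":9,"r":23,"z":19}}
After op 5 (add /mvo 80): {"mvo":80,"xux":{"bb":86,"eek":22,"j":9,"r":23,"z":19}}
After op 6 (add /xux/qil 10): {"mvo":80,"xux":{"bb":86,"eek":22,"j":9,"qil":10,"r":23,"z":19}}
After op 7 (add /xux/fmt 67): {"mvo":80,"xux":{"bb":86,"eek":22,"fmt":67,"j":9,"qil":10,"r":23,"z":19}}
After op 8 (replace /xux/j 54): {"mvo":80,"xux":{"bb":86,"eek":22,"fmt":67,"j":54,"qil":10,"r":23,"z":19}}
After op 9 (replace /xux/eek 38): {"mvo":80,"xux":{"bb":86,"eek":38,"fmt":67,"j":54,"qil":10,"r":23,"z":19}}
After op 10 (replace /xux/fmt 94): {"mvo":80,"xux":{"bb":86,"eek":38,"fmt":94,"j":54,"qil":10,"r":23,"z":19}}
After op 11 (replace /xux/eek 54): {"mvo":80,"xux":{"bb":86,"eek":54,"fmt":94,"j":54,"qil":10,"r":23,"z":19}}
After op 12 (add /xux/n 42): {"mvo":80,"xux":{"bb":86,"eek":54,"fmt":94,"j":54,"n":42,"qil":10,"r":23,"z":19}}
After op 13 (add /xux/uj 97): {"mvo":80,"xux":{"bb":86,"eek":54,"fmt":94,"j":54,"n":42,"qil":10,"r":23,"uj":97,"z":19}}
After op 14 (replace /xux/qil 36): {"mvo":80,"xux":{"bb":86,"eek":54,"fmt":94,"j":54,"n":42,"qil":36,"r":23,"uj":97,"z":19}}
After op 15 (replace /xux/j 15): {"mvo":80,"xux":{"bb":86,"eek":54,"fmt":94,"j":15,"n":42,"qil":36,"r":23,"uj":97,"z":19}}
After op 16 (add /xux/bb 41): {"mvo":80,"xux":{"bb":41,"eek":54,"fmt":94,"j":15,"n":42,"qil":36,"r":23,"uj":97,"z":19}}
After op 17 (replace /xux/r 83): {"mvo":80,"xux":{"bb":41,"eek":54,"fmt":94,"j":15,"n":42,"qil":36,"r":83,"uj":97,"z":19}}
After op 18 (replace /xux/qil 58): {"mvo":80,"xux":{"bb":41,"eek":54,"fmt":94,"j":15,"n":42,"qil":58,"r":83,"uj":97,"z":19}}
After op 19 (remove /xux/z): {"mvo":80,"xux":{"bb":41,"eek":54,"fmt":94,"j":15,"n":42,"qil":58,"r":83,"uj":97}}
After op 20 (remove /xux/j): {"mvo":80,"xux":{"bb":41,"eek":54,"fmt":94,"n":42,"qil":58,"r":83,"uj":97}}
After op 21 (add /mvo 79): {"mvo":79,"xux":{"bb":41,"eek":54,"fmt":94,"n":42,"qil":58,"r":83,"uj":97}}
After op 22 (replace /xux/fmt 45): {"mvo":79,"xux":{"bb":41,"eek":54,"fmt":45,"n":42,"qil":58,"r":83,"uj":97}}
After op 23 (add /xux 0): {"mvo":79,"xux":0}
Size at the root: 2

Answer: 2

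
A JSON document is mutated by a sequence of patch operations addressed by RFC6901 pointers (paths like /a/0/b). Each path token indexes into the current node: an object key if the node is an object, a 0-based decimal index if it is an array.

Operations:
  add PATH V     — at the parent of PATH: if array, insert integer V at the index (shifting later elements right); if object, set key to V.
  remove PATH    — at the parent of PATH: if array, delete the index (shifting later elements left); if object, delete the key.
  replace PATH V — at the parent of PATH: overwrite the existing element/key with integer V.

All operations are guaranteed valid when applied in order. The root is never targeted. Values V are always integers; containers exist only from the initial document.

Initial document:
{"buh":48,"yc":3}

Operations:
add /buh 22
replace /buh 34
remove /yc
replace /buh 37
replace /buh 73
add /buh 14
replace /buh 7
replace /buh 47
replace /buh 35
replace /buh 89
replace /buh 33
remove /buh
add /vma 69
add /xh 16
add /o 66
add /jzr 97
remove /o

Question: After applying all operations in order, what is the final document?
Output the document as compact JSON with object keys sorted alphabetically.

After op 1 (add /buh 22): {"buh":22,"yc":3}
After op 2 (replace /buh 34): {"buh":34,"yc":3}
After op 3 (remove /yc): {"buh":34}
After op 4 (replace /buh 37): {"buh":37}
After op 5 (replace /buh 73): {"buh":73}
After op 6 (add /buh 14): {"buh":14}
After op 7 (replace /buh 7): {"buh":7}
After op 8 (replace /buh 47): {"buh":47}
After op 9 (replace /buh 35): {"buh":35}
After op 10 (replace /buh 89): {"buh":89}
After op 11 (replace /buh 33): {"buh":33}
After op 12 (remove /buh): {}
After op 13 (add /vma 69): {"vma":69}
After op 14 (add /xh 16): {"vma":69,"xh":16}
After op 15 (add /o 66): {"o":66,"vma":69,"xh":16}
After op 16 (add /jzr 97): {"jzr":97,"o":66,"vma":69,"xh":16}
After op 17 (remove /o): {"jzr":97,"vma":69,"xh":16}

Answer: {"jzr":97,"vma":69,"xh":16}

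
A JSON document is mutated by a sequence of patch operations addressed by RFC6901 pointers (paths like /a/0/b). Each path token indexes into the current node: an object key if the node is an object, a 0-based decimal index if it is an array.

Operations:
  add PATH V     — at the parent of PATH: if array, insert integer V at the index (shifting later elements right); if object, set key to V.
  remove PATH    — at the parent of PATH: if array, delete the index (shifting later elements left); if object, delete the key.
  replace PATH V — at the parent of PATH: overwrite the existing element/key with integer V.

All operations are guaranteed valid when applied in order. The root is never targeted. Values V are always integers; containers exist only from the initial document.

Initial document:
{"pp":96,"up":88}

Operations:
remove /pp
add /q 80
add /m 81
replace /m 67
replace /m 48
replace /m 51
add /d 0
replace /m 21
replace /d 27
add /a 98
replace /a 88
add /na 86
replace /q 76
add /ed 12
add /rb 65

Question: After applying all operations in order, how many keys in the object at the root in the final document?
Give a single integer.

After op 1 (remove /pp): {"up":88}
After op 2 (add /q 80): {"q":80,"up":88}
After op 3 (add /m 81): {"m":81,"q":80,"up":88}
After op 4 (replace /m 67): {"m":67,"q":80,"up":88}
After op 5 (replace /m 48): {"m":48,"q":80,"up":88}
After op 6 (replace /m 51): {"m":51,"q":80,"up":88}
After op 7 (add /d 0): {"d":0,"m":51,"q":80,"up":88}
After op 8 (replace /m 21): {"d":0,"m":21,"q":80,"up":88}
After op 9 (replace /d 27): {"d":27,"m":21,"q":80,"up":88}
After op 10 (add /a 98): {"a":98,"d":27,"m":21,"q":80,"up":88}
After op 11 (replace /a 88): {"a":88,"d":27,"m":21,"q":80,"up":88}
After op 12 (add /na 86): {"a":88,"d":27,"m":21,"na":86,"q":80,"up":88}
After op 13 (replace /q 76): {"a":88,"d":27,"m":21,"na":86,"q":76,"up":88}
After op 14 (add /ed 12): {"a":88,"d":27,"ed":12,"m":21,"na":86,"q":76,"up":88}
After op 15 (add /rb 65): {"a":88,"d":27,"ed":12,"m":21,"na":86,"q":76,"rb":65,"up":88}
Size at the root: 8

Answer: 8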